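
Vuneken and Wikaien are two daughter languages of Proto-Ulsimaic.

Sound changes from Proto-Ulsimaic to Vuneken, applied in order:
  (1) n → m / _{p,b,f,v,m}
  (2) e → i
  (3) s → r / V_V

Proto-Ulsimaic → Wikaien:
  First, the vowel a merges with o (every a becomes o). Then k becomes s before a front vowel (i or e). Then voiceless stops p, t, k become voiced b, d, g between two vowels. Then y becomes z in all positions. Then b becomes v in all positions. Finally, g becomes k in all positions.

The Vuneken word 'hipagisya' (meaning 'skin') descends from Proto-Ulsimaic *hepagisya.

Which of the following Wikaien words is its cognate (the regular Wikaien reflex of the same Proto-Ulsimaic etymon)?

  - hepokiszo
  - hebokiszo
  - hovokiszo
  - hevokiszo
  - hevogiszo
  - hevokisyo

hevokiszo

Wikaien: *hepagisya > hepogisyo > hebogisyo > hebogiszo > hevogiszo > hevokiszo  (by vowel merger, intervocalic voicing, unconditioned shift, unconditioned shift, unconditioned shift)
Among the options, 'hevokiszo' alone shows every Wikaien change applied in order.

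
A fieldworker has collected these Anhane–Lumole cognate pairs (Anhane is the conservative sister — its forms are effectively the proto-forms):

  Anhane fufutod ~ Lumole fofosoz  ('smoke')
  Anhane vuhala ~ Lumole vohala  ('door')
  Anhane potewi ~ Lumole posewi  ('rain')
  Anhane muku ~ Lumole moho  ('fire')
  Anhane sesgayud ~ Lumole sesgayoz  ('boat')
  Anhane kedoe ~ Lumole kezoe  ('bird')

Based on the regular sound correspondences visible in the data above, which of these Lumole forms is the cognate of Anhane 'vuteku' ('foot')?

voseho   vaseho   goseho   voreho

voseho

fufutod ~ fofosoz, vuhala ~ vohala — Anhane u corresponds to Lumole o after a consonant, before a consonant other than r, m, n, p, b, f, v.
potewi ~ posewi — Anhane t corresponds to Lumole s between vowels (before a front vowel).
muku ~ moho — Anhane k corresponds to Lumole h between vowels (before a back vowel).
muku ~ moho — Anhane u corresponds to Lumole o word-finally.
Applying these to Anhane 'vuteku':
  vuteku → voteku   (u→o after a consonant, before a consonant other than r, m, n, p, b, f, v)
  voteku → voseku   (t→s between vowels (before a front vowel))
  voseku → vosehu   (k→h between vowels (before a back vowel))
  vosehu → voseho   (u→o word-finally)
So the Lumole cognate is 'voseho'.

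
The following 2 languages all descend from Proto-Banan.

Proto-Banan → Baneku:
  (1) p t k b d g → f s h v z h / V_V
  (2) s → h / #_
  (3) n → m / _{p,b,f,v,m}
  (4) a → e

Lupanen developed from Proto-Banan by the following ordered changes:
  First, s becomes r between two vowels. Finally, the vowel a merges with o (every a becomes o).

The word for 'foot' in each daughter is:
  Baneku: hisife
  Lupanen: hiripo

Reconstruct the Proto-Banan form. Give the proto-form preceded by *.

*hisipa

Position 5: Baneku has f, Lupanen has p. Lupanen preserves p here (none of its changes turn any other segment into p), so the proto-segment is *p.
Position 3: Baneku has s, Lupanen has r. Taking the neighbouring segments as reconstructed: Baneku s could go back to *t or *s; Lupanen r could go back to *s or *r — the one source consistent with every daughter is *s.
Verify the candidate proto-form against each daughter:
Baneku: start from *hisipa.
  rule 1 (intervocalic lenition): hisipa → hisifa
  rule 2: no change — hisifa
  rule 3: no change — hisifa
  rule 4 (vowel merger): hisifa → hisife
  ⇒ Baneku hisife
Lupanen: *hisipa
  hisipa → hiripa   [rhotacism]
  hiripa → hiripo   [vowel merger]
  giving Lupanen hiripo.
Only *hisipa yields all of Baneku hisife, Lupanen hiripo.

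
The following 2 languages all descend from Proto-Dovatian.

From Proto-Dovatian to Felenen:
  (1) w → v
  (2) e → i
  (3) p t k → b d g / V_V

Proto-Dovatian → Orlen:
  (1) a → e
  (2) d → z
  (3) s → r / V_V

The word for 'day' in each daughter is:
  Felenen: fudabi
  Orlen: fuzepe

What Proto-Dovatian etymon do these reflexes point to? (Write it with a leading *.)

*fudape

Position 3: Felenen has d, Orlen has z. Taking the neighbouring segments as reconstructed: Felenen d could go back to *t or *d; Orlen z could go back to *d or *z — the one source consistent with every daughter is *d.
Position 5: Felenen has b, Orlen has p. Orlen preserves p here (none of its changes turn any other segment into p), so the proto-segment is *p.
Position 4: Felenen has a, Orlen has e. Felenen preserves a here (none of its changes turn any other segment into a), so the proto-segment is *a.
Verify the candidate proto-form against each daughter:
Felenen: *fudape
  fudape (rule 1 does not apply)
  fudape → fudapi   [vowel merger]
  fudapi → fudabi   [intervocalic voicing]
  giving Felenen fudabi.
Orlen: *fudape > fudepe > fuzepe  (by vowel merger, unconditioned shift)
*fudape is the unique common source.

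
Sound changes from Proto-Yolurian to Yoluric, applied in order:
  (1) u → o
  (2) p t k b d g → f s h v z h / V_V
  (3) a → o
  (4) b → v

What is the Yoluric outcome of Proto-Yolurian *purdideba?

Yoluric: start from *purdideba.
  rule 1 (vowel merger): purdideba → pordideba
  rule 2 (intervocalic lenition): pordideba → pordizeva
  rule 3 (vowel merger): pordizeva → pordizevo
  rule 4: no change — pordizevo
  ⇒ Yoluric pordizevo

pordizevo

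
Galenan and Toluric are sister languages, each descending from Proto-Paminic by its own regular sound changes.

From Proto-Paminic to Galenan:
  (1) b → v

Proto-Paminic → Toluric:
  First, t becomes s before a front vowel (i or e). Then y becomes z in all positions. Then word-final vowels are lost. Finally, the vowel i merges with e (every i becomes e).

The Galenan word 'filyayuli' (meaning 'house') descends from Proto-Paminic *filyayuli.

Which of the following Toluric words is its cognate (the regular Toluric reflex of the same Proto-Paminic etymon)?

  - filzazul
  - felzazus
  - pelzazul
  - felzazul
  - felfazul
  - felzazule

felzazul

Toluric: *filyayuli > filzazuli > filzazul > felzazul  (by unconditioned shift, apocope, vowel merger)
The other candidates each miss or misapply at least one Toluric change.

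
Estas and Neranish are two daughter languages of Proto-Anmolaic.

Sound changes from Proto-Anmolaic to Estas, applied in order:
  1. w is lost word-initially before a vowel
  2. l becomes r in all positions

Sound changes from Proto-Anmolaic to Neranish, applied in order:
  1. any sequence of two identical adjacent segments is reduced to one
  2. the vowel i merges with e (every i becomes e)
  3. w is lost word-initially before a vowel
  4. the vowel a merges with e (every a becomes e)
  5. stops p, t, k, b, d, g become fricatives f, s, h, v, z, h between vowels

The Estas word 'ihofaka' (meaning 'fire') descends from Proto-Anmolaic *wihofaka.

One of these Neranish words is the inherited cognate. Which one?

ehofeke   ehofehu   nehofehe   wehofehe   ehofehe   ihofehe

Neranish: *wihofaka
  wihofaka (rule 1 does not apply)
  wihofaka → wehofaka   [vowel merger]
  wehofaka → ehofaka   [glide loss]
  ehofaka → ehofeke   [vowel merger]
  ehofeke → ehofehe   [intervocalic lenition]
  giving Neranish ehofehe.
The other candidates each miss or misapply at least one Neranish change.

ehofehe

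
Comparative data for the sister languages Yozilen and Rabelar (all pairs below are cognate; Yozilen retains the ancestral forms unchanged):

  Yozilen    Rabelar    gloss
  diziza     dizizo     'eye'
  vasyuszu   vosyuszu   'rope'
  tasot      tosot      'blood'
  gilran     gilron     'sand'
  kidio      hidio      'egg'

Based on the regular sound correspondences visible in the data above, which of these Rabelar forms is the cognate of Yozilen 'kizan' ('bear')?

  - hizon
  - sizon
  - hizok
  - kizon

kidio ~ hidio — Yozilen k corresponds to Rabelar h word-initially before a front vowel.
gilran ~ gilron — Yozilen a corresponds to Rabelar o after a consonant, before a nasal.
Applying these to Yozilen 'kizan':
  kizan → hizan   (k→h word-initially before a front vowel)
  hizan → hizon   (a→o after a consonant, before a nasal)
So the Rabelar cognate is 'hizon'.

hizon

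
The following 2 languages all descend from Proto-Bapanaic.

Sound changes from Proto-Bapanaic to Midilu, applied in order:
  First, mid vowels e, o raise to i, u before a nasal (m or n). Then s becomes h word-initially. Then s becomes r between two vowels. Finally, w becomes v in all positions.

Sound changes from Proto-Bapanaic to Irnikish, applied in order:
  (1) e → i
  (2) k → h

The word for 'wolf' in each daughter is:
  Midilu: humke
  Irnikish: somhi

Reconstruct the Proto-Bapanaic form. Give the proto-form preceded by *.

*somke

Position 1: Midilu has h, Irnikish has s. Irnikish preserves s here (none of its changes turn any other segment into s), so the proto-segment is *s.
Position 2: Midilu has u, Irnikish has o. Irnikish preserves o here (none of its changes turn any other segment into o), so the proto-segment is *o.
Position 4: Midilu has k, Irnikish has h. Midilu preserves k here (none of its changes turn any other segment into k), so the proto-segment is *k.
Verify the candidate proto-form against each daughter:
Midilu: *somke
  somke → sumke   [pre-nasal raising]
  sumke → humke   [debuccalisation]
  humke (rule 3 does not apply)
  humke (rule 4 does not apply)
  giving Midilu humke.
Irnikish: *somke > somki > somhi  (by vowel merger, unconditioned shift)
Only *somke yields all of Midilu humke, Irnikish somhi.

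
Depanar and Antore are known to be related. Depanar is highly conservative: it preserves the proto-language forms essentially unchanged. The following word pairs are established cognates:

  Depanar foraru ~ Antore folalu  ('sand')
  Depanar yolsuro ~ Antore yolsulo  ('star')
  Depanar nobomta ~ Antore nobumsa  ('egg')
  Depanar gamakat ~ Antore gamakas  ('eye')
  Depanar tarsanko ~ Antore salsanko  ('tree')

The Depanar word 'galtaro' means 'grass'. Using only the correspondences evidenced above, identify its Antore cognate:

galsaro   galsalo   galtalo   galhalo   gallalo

galsalo

nobomta ~ nobumsa — Depanar t corresponds to Antore s after a consonant, before a back vowel.
yolsuro ~ yolsulo — Depanar r corresponds to Antore l between vowels (before a back vowel).
Applying these to Depanar 'galtaro':
  galtaro → galsaro   (t→s after a consonant, before a back vowel)
  galsaro → galsalo   (r→l between vowels (before a back vowel))
So the Antore cognate is 'galsalo'.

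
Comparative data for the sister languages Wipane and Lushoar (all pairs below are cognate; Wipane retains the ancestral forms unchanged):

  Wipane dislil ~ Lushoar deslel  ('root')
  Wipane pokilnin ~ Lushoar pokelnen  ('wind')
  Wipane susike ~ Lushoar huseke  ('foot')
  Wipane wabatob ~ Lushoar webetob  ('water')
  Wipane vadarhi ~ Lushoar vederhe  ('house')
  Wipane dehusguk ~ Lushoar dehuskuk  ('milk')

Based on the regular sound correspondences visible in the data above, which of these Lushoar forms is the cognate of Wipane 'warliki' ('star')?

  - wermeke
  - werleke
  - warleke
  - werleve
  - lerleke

vadarhi ~ vederhe — Wipane a corresponds to Lushoar e after a consonant, before r.
dislil ~ deslel, pokilnin ~ pokelnen — Wipane i corresponds to Lushoar e after a consonant, before a consonant other than r, m, n, p, b, f, v.
vadarhi ~ vederhe — Wipane i corresponds to Lushoar e word-finally.
Applying these to Wipane 'warliki':
  warliki → werliki   (a→e after a consonant, before r)
  werliki → werleki   (i→e after a consonant, before a consonant other than r, m, n, p, b, f, v)
  werleki → werleke   (i→e word-finally)
So the Lushoar cognate is 'werleke'.

werleke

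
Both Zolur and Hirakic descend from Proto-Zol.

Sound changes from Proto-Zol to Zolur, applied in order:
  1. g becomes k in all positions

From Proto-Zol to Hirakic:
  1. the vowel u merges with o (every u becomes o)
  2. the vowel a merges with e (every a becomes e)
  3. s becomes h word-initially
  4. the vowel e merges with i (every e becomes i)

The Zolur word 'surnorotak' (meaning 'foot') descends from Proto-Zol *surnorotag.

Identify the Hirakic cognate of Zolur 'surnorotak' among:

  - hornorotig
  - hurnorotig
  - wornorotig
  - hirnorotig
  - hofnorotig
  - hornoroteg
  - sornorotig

Hirakic: start from *surnorotag.
  rule 1 (vowel merger): surnorotag → sornorotag
  rule 2 (vowel merger): sornorotag → sornoroteg
  rule 3 (debuccalisation): sornoroteg → hornoroteg
  rule 4 (vowel merger): hornoroteg → hornorotig
  ⇒ Hirakic hornorotig
Among the options, 'hornorotig' alone shows every Hirakic change applied in order.

hornorotig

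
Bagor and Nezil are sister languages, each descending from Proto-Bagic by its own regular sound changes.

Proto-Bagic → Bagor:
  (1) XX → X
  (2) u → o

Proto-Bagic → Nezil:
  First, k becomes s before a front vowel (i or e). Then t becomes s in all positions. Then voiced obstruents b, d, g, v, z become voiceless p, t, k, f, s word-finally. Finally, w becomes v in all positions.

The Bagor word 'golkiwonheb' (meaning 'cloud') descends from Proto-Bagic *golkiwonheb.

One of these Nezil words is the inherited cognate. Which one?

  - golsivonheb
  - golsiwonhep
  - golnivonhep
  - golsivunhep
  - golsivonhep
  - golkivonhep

Nezil: *golkiwonheb
  golkiwonheb → golsiwonheb   [palatalisation]
  golsiwonheb (rule 2 does not apply)
  golsiwonheb → golsiwonhep   [final devoicing]
  golsiwonhep → golsivonhep   [unconditioned shift]
  giving Nezil golsivonhep.
Only 'golsivonhep' matches the regular Nezil development of *golkiwonheb.

golsivonhep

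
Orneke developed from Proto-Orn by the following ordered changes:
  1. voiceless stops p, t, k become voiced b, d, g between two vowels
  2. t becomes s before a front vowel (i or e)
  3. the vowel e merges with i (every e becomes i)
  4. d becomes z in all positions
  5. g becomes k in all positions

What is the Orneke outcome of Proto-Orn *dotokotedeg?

zozokozizik

Orneke: start from *dotokotedeg.
  rule 1 (intervocalic voicing): dotokotedeg → dodogodedeg
  rule 2: no change — dodogodedeg
  rule 3 (vowel merger): dodogodedeg → dodogodidig
  rule 4 (unconditioned shift): dodogodidig → zozogozizig
  rule 5 (unconditioned shift): zozogozizig → zozokozizik
  ⇒ Orneke zozokozizik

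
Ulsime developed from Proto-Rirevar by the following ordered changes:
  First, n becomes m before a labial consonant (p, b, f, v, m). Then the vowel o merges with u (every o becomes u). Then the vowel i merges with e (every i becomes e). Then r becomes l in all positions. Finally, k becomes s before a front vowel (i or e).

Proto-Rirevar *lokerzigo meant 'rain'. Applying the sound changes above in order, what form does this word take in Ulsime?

Ulsime: *lokerzigo > lukerzigu > lukerzegu > lukelzegu > luselzegu  (by vowel merger, vowel merger, unconditioned shift, palatalisation)

luselzegu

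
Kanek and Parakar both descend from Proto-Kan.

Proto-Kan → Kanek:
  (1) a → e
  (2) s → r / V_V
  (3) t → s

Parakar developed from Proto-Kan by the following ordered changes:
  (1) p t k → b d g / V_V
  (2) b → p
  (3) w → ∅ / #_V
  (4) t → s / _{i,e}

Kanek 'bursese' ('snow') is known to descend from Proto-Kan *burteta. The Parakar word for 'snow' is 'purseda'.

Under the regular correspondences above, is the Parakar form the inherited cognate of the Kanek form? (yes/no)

Derive the expected Parakar reflex of *burteta:
Parakar: start from *burteta.
  rule 1 (intervocalic voicing): burteta → burteda
  rule 2 (unconditioned shift): burteda → purteda
  rule 3: no change — purteda
  rule 4 (palatalisation): purteda → purseda
  ⇒ Parakar purseda
Parakar 'purseda' matches the regular reflex exactly, so the pair is cognate.

yes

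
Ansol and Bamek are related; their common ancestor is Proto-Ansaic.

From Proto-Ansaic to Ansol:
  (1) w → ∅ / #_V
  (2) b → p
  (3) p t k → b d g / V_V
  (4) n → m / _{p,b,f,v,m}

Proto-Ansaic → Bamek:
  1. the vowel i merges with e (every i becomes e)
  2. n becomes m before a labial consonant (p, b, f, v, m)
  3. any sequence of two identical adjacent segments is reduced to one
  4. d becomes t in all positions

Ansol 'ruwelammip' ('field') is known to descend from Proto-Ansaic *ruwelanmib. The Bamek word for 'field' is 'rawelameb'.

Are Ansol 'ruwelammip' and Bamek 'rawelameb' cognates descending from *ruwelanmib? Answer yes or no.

Derive the expected Bamek reflex of *ruwelanmib:
Bamek: *ruwelanmib
  ruwelanmib → ruwelanmeb   [vowel merger]
  ruwelanmeb → ruwelammeb   [nasal place assimilation]
  ruwelammeb → ruwelameb   [degemination]
  ruwelameb (rule 4 does not apply)
  giving Bamek ruwelameb.
The regular Bamek reflex would be 'ruwelameb', but the attested form is 'rawelameb'. The correspondence is irregular, so they are not cognates (the Bamek form has a different source).

no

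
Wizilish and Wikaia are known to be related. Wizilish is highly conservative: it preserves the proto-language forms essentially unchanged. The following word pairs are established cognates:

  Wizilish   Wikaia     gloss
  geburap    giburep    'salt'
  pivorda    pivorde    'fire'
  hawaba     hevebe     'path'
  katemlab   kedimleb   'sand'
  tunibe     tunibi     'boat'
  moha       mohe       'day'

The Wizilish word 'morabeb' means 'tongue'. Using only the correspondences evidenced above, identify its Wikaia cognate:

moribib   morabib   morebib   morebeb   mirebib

morebib

hawaba ~ hevebe, katemlab ~ kedimleb — Wizilish a corresponds to Wikaia e after a consonant, before a labial obstruent.
geburap ~ giburep — Wizilish e corresponds to Wikaia i after a consonant, before a labial obstruent.
Applying these to Wizilish 'morabeb':
  morabeb → morebeb   (a→e after a consonant, before a labial obstruent)
  morebeb → morebib   (e→i after a consonant, before a labial obstruent)
So the Wikaia cognate is 'morebib'.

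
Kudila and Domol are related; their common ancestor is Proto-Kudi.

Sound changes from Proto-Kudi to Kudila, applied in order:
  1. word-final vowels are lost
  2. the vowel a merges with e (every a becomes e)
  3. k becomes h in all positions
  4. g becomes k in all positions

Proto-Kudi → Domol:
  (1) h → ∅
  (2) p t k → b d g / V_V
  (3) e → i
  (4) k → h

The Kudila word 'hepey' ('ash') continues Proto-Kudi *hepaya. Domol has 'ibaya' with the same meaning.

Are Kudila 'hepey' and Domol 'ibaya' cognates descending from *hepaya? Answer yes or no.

Derive the expected Domol reflex of *hepaya:
Domol: *hepaya
  hepaya → epaya   [h-loss]
  epaya → ebaya   [intervocalic voicing]
  ebaya → ibaya   [vowel merger]
  ibaya (rule 4 does not apply)
  giving Domol ibaya.
Domol 'ibaya' matches the regular reflex exactly, so the pair is cognate.

yes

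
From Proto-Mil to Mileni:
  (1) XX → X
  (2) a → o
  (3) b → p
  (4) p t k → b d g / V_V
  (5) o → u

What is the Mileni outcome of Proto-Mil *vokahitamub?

Mileni: *vokahitamub
  vokahitamub (rule 1 does not apply)
  vokahitamub → vokohitomub   [vowel merger]
  vokohitomub → vokohitomup   [unconditioned shift]
  vokohitomup → vogohidomup   [intervocalic voicing]
  vogohidomup → vuguhidumup   [vowel merger]
  giving Mileni vuguhidumup.

vuguhidumup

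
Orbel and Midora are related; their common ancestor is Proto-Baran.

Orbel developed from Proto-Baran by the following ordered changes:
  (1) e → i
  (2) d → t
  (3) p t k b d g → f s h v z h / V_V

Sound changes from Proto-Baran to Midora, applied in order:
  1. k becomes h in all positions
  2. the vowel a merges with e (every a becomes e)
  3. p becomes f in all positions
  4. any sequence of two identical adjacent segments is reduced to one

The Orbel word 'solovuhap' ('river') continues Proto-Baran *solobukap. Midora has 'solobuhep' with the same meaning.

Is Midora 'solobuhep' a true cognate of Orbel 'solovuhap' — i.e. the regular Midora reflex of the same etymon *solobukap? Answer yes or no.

no

Derive the expected Midora reflex of *solobukap:
Midora: *solobukap
  solobukap → solobuhap   [unconditioned shift]
  solobuhap → solobuhep   [vowel merger]
  solobuhep → solobuhef   [unconditioned shift]
  solobuhef (rule 4 does not apply)
  giving Midora solobuhef.
The regular Midora reflex would be 'solobuhef', but the attested form is 'solobuhep'. The correspondence is irregular, so they are not cognates (the Midora form has a different source).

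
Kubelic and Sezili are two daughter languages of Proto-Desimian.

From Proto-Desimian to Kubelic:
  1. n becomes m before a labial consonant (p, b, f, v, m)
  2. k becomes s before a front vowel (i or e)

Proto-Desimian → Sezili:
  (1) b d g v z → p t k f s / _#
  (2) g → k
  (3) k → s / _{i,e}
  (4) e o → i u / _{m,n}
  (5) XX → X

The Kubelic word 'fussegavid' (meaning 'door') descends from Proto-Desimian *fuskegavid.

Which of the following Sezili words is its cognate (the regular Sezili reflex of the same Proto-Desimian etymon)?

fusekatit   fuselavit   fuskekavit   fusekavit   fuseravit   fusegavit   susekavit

fusekavit

Sezili: start from *fuskegavid.
  rule 1 (final devoicing): fuskegavid → fuskegavit
  rule 2 (unconditioned shift): fuskegavit → fuskekavit
  rule 3 (palatalisation): fuskekavit → fussekavit
  rule 4: no change — fussekavit
  rule 5 (degemination): fussekavit → fusekavit
  ⇒ Sezili fusekavit
The other candidates each miss or misapply at least one Sezili change.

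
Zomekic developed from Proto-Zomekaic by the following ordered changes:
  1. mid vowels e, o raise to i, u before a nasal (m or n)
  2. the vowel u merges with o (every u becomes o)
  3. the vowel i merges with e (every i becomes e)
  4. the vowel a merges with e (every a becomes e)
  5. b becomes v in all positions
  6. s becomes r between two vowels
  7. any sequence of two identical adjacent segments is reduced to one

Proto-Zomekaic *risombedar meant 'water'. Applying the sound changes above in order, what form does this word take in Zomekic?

reromveder

Zomekic: *risombedar > risumbedar > risombedar > resombedar > resombeder > resomveder > reromveder  (by pre-nasal raising, vowel merger, vowel merger, vowel merger, unconditioned shift, rhotacism)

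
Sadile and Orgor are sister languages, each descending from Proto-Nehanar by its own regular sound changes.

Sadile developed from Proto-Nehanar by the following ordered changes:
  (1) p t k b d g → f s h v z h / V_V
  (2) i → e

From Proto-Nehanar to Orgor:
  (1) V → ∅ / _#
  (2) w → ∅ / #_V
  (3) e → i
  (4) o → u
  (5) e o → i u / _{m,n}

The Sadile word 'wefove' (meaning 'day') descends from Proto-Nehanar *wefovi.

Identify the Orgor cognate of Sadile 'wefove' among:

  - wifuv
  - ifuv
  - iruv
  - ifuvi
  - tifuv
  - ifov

ifuv

Orgor: *wefovi
  wefovi → wefov   [apocope]
  wefov → efov   [glide loss]
  efov → ifov   [vowel merger]
  ifov → ifuv   [vowel merger]
  ifuv (rule 5 does not apply)
  giving Orgor ifuv.
Only 'ifuv' matches the regular Orgor development of *wefovi.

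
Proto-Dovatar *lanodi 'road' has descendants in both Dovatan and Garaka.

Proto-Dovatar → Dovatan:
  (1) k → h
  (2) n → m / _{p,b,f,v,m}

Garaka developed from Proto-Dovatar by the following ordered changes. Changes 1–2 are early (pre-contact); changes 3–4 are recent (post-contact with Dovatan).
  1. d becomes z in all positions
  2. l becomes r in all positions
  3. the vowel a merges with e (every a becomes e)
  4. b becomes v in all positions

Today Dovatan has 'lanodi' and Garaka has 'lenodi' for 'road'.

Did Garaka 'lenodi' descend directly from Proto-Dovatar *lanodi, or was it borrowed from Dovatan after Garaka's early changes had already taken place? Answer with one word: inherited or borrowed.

borrowed

If inherited, *lanodi would pass through all of Garaka's changes:
Garaka: *lanodi
  lanodi → lanozi   [unconditioned shift]
  lanozi → ranozi   [unconditioned shift]
  ranozi → renozi   [vowel merger]
  renozi (rule 4 does not apply)
  giving Garaka renozi.
If borrowed from Dovatan 'lanodi' after the early changes, it would undergo only the recent ones:
  rule 3 (vowel merger): lanodi → lenodi
  rule 4 (unconditioned shift): no change (lenodi)
  ⇒ as a loan: lenodi
Garaka 'lenodi' matches the loan outcome 'lenodi', not the inherited 'renozi' — it skipped the early Garaka changes, so it was borrowed from Dovatan.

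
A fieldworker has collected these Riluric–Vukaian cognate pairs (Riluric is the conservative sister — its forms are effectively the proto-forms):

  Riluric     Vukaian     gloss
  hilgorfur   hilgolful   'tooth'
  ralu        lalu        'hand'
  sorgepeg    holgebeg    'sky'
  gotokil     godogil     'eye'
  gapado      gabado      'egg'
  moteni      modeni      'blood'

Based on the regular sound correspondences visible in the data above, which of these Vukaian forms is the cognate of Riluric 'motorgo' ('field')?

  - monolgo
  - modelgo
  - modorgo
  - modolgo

modolgo

gotokil ~ godogil — Riluric t corresponds to Vukaian d between vowels (before a back vowel).
sorgepeg ~ holgebeg — Riluric r corresponds to Vukaian l after a vowel, before a consonant other than r, m, n, p, b, f, v.
Applying these to Riluric 'motorgo':
  motorgo → modorgo   (t→d between vowels (before a back vowel))
  modorgo → modolgo   (r→l after a vowel, before a consonant other than r, m, n, p, b, f, v)
So the Vukaian cognate is 'modolgo'.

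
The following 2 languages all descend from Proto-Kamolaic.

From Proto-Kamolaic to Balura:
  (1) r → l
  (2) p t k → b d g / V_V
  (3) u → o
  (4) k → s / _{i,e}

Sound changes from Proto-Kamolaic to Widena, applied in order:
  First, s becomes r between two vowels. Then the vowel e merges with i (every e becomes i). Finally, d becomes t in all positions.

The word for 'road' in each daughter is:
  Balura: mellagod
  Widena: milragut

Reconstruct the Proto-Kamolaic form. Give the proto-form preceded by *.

*melragud

Position 8: Balura has d, Widena has t. Taking the neighbouring segments as reconstructed: Balura d can only go back to *d; Widena t could go back to *t or *d — the one source consistent with every daughter is *d.
Position 2: Balura has e, Widena has i. Balura preserves e here (none of its changes turn any other segment into e), so the proto-segment is *e.
Position 7: Balura has o, Widena has u. Widena preserves u here (none of its changes turn any other segment into u), so the proto-segment is *u.
Continuing position by position gives *melragud; check it forward:
Balura: *melragud
  melragud → mellagud   [unconditioned shift]
  mellagud (rule 2 does not apply)
  mellagud → mellagod   [vowel merger]
  mellagod (rule 4 does not apply)
  giving Balura mellagod.
Widena: start from *melragud.
  rule 1: no change — melragud
  rule 2 (vowel merger): melragud → milragud
  rule 3 (unconditioned shift): milragud → milragut
  ⇒ Widena milragut
Only *melragud yields all of Balura mellagod, Widena milragut.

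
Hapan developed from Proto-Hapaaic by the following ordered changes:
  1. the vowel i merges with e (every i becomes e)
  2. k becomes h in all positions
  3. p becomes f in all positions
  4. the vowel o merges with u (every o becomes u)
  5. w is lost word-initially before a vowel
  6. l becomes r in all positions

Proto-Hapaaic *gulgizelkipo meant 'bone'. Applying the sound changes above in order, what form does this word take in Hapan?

gurgezerhefu

Hapan: *gulgizelkipo
  gulgizelkipo → gulgezelkepo   [vowel merger]
  gulgezelkepo → gulgezelhepo   [unconditioned shift]
  gulgezelhepo → gulgezelhefo   [unconditioned shift]
  gulgezelhefo → gulgezelhefu   [vowel merger]
  gulgezelhefu (rule 5 does not apply)
  gulgezelhefu → gurgezerhefu   [unconditioned shift]
  giving Hapan gurgezerhefu.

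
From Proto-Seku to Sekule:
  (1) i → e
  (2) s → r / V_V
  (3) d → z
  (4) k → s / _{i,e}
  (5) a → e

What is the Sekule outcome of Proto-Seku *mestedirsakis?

mestezerseses

Sekule: start from *mestedirsakis.
  rule 1 (vowel merger): mestedirsakis → mestedersakes
  rule 2: no change — mestedersakes
  rule 3 (unconditioned shift): mestedersakes → mestezersakes
  rule 4 (palatalisation): mestezersakes → mestezersases
  rule 5 (vowel merger): mestezersases → mestezerseses
  ⇒ Sekule mestezerseses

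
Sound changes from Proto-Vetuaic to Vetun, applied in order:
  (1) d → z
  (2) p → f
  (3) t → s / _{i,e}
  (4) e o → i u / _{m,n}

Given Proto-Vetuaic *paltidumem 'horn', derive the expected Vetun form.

Vetun: start from *paltidumem.
  rule 1 (unconditioned shift): paltidumem → paltizumem
  rule 2 (unconditioned shift): paltizumem → faltizumem
  rule 3 (palatalisation): faltizumem → falsizumem
  rule 4 (pre-nasal raising): falsizumem → falsizumim
  ⇒ Vetun falsizumim

falsizumim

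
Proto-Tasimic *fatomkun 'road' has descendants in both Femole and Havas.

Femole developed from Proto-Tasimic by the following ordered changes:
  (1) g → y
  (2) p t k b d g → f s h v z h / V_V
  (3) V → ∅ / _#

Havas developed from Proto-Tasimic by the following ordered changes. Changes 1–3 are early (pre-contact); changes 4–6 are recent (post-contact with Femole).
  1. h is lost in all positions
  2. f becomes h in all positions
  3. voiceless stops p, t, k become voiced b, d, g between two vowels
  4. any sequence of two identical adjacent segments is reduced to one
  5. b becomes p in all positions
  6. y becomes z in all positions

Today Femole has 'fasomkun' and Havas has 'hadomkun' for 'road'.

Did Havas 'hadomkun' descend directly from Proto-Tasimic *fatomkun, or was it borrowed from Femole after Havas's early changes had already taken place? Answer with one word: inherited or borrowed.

If inherited, *fatomkun would pass through all of Havas's changes:
Havas: *fatomkun > hatomkun > hadomkun  (by unconditioned shift, intervocalic voicing)
If borrowed from Femole 'fasomkun' after the early changes, it would undergo only the recent ones:
  rule 4 (degemination): no change (fasomkun)
  rule 5 (unconditioned shift): no change (fasomkun)
  rule 6 (unconditioned shift): no change (fasomkun)
  ⇒ as a loan: fasomkun
Havas 'hadomkun' matches the inherited outcome exactly, so it is an inherited cognate, not a loan.

inherited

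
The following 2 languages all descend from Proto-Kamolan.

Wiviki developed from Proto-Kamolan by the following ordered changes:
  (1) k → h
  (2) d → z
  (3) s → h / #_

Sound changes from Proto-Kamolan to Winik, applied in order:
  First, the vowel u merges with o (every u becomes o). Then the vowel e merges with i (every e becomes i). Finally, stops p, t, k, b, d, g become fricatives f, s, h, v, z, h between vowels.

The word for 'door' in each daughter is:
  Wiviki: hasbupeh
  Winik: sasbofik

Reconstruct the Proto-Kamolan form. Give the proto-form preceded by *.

Position 7: Wiviki has e, Winik has i. Wiviki preserves e here (none of its changes turn any other segment into e), so the proto-segment is *e.
Position 5: Wiviki has u, Winik has o. Wiviki preserves u here (none of its changes turn any other segment into u), so the proto-segment is *u.
Position 1: Wiviki has h, Winik has s. Taking the neighbouring segments as reconstructed: Wiviki h could go back to *k or *s or *h; Winik s can only go back to *s — the one source consistent with every daughter is *s.
Verify the candidate proto-form against each daughter:
Wiviki: start from *sasbupek.
  rule 1 (unconditioned shift): sasbupek → sasbupeh
  rule 2: no change — sasbupeh
  rule 3 (debuccalisation): sasbupeh → hasbupeh
  ⇒ Wiviki hasbupeh
Winik: *sasbupek > sasbopek > sasbopik > sasbofik  (by vowel merger, vowel merger, intervocalic lenition)
No other proto-form is consistent with every reflex, so the reconstruction is *sasbupek.

*sasbupek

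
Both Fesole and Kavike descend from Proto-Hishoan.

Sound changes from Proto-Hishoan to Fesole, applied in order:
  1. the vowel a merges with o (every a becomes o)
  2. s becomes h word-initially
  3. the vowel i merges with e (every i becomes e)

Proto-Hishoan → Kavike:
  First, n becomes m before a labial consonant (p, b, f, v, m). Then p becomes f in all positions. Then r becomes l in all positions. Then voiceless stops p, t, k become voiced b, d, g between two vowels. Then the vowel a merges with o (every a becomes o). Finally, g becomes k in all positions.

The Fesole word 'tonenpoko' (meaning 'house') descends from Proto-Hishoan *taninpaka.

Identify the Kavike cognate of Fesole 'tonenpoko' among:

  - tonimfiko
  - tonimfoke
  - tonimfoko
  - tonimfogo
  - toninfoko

tonimfoko

Kavike: *taninpaka > tanimpaka > tanimfaka > tanimfaga > tonimfogo > tonimfoko  (by nasal place assimilation, unconditioned shift, intervocalic voicing, vowel merger, unconditioned shift)
Only 'tonimfoko' matches the regular Kavike development of *taninpaka.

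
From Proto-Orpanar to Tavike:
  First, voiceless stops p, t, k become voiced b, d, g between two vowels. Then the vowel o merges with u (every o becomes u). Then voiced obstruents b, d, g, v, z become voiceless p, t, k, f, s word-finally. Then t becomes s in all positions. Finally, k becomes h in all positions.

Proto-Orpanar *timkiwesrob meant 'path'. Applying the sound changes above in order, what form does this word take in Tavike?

simhiwesrup

Tavike: start from *timkiwesrob.
  rule 1: no change — timkiwesrob
  rule 2 (vowel merger): timkiwesrob → timkiwesrub
  rule 3 (final devoicing): timkiwesrub → timkiwesrup
  rule 4 (unconditioned shift): timkiwesrup → simkiwesrup
  rule 5 (unconditioned shift): simkiwesrup → simhiwesrup
  ⇒ Tavike simhiwesrup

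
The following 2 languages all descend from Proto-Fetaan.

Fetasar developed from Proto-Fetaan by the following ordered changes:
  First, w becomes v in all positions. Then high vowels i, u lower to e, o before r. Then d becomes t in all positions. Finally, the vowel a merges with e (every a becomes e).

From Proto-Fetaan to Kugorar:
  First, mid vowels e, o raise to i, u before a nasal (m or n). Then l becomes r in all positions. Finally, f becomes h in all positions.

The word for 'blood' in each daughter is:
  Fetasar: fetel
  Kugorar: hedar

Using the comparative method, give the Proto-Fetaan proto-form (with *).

Position 5: Fetasar has l, Kugorar has r. Fetasar preserves l here (none of its changes turn any other segment into l), so the proto-segment is *l.
Position 1: Fetasar has f, Kugorar has h. Fetasar preserves f here (none of its changes turn any other segment into f), so the proto-segment is *f.
Continuing position by position gives *fedal; check it forward:
Fetasar: *fedal > fetal > fetel  (by unconditioned shift, vowel merger)
Kugorar: start from *fedal.
  rule 1: no change — fedal
  rule 2 (unconditioned shift): fedal → fedar
  rule 3 (unconditioned shift): fedar → hedar
  ⇒ Kugorar hedar
No other proto-form is consistent with every reflex, so the reconstruction is *fedal.

*fedal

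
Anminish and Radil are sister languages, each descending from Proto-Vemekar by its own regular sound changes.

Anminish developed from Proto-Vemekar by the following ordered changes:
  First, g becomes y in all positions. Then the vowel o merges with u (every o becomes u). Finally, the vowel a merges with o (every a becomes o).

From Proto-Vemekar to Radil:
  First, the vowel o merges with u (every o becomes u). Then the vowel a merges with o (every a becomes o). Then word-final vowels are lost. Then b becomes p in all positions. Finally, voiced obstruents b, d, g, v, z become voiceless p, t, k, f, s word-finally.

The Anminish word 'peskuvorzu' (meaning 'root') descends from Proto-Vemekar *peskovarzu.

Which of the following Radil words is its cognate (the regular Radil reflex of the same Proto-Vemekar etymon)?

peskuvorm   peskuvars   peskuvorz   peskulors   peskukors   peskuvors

Radil: *peskovarzu > peskuvarzu > peskuvorzu > peskuvorz > peskuvors  (by vowel merger, vowel merger, apocope, final devoicing)

peskuvors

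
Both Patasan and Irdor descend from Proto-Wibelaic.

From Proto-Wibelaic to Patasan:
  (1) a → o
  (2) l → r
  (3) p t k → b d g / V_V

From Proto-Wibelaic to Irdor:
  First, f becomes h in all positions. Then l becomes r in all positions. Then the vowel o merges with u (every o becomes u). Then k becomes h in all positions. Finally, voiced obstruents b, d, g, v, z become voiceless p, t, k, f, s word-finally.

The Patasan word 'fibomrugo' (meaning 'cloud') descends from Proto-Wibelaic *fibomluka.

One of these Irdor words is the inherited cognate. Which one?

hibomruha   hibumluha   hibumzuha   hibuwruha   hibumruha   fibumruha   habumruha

hibumruha

Irdor: *fibomluka > hibomluka > hibomruka > hibumruka > hibumruha  (by unconditioned shift, unconditioned shift, vowel merger, unconditioned shift)
Among the options, 'hibumruha' alone shows every Irdor change applied in order.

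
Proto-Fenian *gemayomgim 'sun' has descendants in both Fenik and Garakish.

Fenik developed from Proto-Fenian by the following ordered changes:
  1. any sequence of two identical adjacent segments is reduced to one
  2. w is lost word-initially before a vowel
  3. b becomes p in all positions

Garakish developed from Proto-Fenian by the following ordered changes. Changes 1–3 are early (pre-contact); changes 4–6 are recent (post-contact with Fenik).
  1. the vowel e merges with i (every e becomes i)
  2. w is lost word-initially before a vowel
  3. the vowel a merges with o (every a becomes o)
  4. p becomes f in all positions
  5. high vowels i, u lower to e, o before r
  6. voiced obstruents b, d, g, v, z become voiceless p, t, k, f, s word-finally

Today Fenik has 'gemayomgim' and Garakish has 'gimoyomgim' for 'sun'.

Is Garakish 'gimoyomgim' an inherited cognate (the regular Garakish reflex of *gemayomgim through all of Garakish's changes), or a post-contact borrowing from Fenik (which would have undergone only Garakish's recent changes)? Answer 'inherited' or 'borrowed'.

inherited

If inherited, *gemayomgim would pass through all of Garakish's changes:
Garakish: *gemayomgim > gimayomgim > gimoyomgim  (by vowel merger, vowel merger)
If borrowed from Fenik 'gemayomgim' after the early changes, it would undergo only the recent ones:
  rule 4 (unconditioned shift): no change (gemayomgim)
  rule 5 (pre-rhotic lowering): no change (gemayomgim)
  rule 6 (final devoicing): no change (gemayomgim)
  ⇒ as a loan: gemayomgim
Garakish 'gimoyomgim' matches the inherited outcome exactly, so it is an inherited cognate, not a loan.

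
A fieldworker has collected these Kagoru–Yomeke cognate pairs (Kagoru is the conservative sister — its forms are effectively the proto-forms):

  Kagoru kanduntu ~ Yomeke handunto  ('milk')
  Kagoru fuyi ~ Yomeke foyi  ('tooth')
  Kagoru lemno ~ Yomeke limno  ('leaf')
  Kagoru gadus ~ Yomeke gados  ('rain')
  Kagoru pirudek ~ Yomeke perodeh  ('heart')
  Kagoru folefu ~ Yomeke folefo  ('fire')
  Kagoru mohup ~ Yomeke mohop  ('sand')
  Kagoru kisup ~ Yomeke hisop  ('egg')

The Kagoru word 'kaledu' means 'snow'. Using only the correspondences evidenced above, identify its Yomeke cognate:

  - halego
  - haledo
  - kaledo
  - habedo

kanduntu ~ handunto — Kagoru k corresponds to Yomeke h word-initially before a back vowel.
kanduntu ~ handunto, folefu ~ folefo — Kagoru u corresponds to Yomeke o word-finally.
Applying these to Kagoru 'kaledu':
  kaledu → haledu   (k→h word-initially before a back vowel)
  haledu → haledo   (u→o word-finally)
So the Yomeke cognate is 'haledo'.

haledo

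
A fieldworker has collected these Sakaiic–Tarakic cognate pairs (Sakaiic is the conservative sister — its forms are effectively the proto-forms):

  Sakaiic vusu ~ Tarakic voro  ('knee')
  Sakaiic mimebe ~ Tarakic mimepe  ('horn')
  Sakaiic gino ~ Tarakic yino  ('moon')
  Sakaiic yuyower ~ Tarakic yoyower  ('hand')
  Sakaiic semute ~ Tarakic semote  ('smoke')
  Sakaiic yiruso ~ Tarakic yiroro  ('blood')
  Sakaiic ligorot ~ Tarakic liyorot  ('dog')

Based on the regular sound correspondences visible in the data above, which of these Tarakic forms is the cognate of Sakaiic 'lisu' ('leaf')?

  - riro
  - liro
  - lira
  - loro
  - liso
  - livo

vusu ~ voro — Sakaiic s corresponds to Tarakic r between vowels (before a back vowel).
vusu ~ voro — Sakaiic u corresponds to Tarakic o word-finally.
Applying these to Sakaiic 'lisu':
  lisu → liru   (s→r between vowels (before a back vowel))
  liru → liro   (u→o word-finally)
So the Tarakic cognate is 'liro'.

liro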